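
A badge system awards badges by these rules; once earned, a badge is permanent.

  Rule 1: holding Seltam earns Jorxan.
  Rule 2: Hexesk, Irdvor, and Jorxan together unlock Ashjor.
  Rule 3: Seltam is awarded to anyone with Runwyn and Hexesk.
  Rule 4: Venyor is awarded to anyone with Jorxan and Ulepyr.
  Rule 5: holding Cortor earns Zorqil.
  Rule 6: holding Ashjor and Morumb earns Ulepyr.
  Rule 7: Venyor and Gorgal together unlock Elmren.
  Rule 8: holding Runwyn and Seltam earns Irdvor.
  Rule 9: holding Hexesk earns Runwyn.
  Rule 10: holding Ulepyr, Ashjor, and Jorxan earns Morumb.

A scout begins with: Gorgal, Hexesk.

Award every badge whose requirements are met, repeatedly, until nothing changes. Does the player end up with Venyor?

Venyor would need Jorxan and Ulepyr (Rule 4), but Ulepyr is never earned.

No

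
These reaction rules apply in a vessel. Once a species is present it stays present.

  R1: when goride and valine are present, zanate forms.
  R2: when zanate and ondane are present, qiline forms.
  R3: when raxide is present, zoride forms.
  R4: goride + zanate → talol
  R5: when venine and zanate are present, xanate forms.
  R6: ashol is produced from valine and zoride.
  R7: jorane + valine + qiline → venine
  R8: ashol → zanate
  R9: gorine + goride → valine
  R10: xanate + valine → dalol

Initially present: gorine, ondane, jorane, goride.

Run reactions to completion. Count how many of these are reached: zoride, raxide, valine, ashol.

gorine and goride present → valine forms (R9).
zoride would need raxide (R3), but raxide never forms.
No rule produces raxide, and it is not given.
valine: reached.
ashol would need valine and zoride (R6), but zoride never forms.
Reached: valine — 1 of the 4.

1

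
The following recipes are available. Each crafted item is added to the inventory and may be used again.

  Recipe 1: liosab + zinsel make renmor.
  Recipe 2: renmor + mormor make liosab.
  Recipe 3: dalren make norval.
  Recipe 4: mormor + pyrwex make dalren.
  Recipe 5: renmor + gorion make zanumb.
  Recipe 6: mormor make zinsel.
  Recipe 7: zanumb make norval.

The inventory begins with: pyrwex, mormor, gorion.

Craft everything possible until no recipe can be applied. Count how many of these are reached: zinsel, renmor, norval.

mormor + pyrwex → dalren (Recipe 4).
Using Recipe 6, mormor makes zinsel.
dalren → norval (Recipe 3).
zinsel: reached.
renmor would need liosab and zinsel (Recipe 1), but liosab is never obtained.
norval: reached.
Reached: zinsel and norval — 2 of the 3.

2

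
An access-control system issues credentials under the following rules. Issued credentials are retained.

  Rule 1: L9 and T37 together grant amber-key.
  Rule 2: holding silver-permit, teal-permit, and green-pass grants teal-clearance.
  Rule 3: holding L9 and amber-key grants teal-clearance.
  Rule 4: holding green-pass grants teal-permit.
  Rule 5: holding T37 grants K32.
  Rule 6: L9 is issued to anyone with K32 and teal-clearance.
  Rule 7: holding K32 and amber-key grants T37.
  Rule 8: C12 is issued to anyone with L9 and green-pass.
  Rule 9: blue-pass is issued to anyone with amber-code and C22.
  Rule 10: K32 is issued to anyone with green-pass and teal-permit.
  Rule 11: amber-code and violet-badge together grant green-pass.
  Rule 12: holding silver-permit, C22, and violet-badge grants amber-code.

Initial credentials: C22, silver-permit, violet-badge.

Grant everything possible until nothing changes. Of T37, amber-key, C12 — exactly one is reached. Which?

C12

Holding silver-permit, C22, and violet-badge grants amber-code (Rule 12).
Holding amber-code and violet-badge grants green-pass (Rule 11).
Holding green-pass grants teal-permit (Rule 4).
Holding silver-permit, teal-permit, and green-pass grants teal-clearance (Rule 2).
Holding green-pass and teal-permit grants K32 (Rule 10).
Holding K32 and teal-clearance grants L9 (Rule 6).
Holding L9 and green-pass grants C12 (Rule 8).
T37 would need K32 and amber-key (Rule 7), but amber-key is never granted. amber-key would need L9 and T37 (Rule 1), but T37 is never granted.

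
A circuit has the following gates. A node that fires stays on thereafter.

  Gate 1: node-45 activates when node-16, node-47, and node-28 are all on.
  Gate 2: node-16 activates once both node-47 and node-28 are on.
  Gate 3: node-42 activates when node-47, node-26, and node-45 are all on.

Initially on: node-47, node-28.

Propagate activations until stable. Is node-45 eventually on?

Gate 2: node-47 and node-28 on → node-16 on.
Gate 1: node-16, node-47, and node-28 on → node-45 on.

Yes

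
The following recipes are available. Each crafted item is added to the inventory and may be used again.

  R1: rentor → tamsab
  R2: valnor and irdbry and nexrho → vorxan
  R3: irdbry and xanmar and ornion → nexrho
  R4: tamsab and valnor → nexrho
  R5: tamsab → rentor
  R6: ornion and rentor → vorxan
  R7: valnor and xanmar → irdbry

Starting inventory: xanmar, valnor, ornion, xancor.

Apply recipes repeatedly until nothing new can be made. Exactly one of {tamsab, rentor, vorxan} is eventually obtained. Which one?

Using R7, valnor and xanmar make irdbry.
irdbry and xanmar and ornion → nexrho (R3).
valnor and irdbry and nexrho → vorxan (R2).
rentor would need tamsab (R5), but tamsab is never obtained. tamsab would need rentor (R1), but rentor is never obtained.

vorxan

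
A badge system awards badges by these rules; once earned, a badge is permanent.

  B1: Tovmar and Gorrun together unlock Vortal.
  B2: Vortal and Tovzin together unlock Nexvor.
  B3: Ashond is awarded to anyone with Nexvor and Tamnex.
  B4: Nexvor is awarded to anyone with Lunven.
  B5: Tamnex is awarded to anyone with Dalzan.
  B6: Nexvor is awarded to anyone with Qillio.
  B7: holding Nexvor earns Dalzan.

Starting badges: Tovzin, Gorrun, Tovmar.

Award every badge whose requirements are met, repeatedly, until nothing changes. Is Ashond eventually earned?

With Tovmar and Gorrun, Vortal is earned (B1).
With Vortal and Tovzin, Nexvor is earned (B2).
With Nexvor, Dalzan is earned (B7).
With Dalzan, Tamnex is earned (B5).
With Nexvor and Tamnex, Ashond is earned (B3).

Yes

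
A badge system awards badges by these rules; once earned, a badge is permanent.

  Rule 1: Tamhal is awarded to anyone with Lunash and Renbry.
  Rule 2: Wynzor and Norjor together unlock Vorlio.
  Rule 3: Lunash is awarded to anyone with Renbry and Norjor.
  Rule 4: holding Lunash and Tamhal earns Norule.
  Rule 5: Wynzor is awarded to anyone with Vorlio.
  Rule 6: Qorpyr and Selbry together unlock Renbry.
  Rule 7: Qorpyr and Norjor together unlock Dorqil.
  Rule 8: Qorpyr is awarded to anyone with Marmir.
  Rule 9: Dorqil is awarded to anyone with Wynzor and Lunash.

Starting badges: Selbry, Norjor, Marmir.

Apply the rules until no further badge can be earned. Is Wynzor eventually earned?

No

Wynzor would need Vorlio (Rule 5), but Vorlio is never earned.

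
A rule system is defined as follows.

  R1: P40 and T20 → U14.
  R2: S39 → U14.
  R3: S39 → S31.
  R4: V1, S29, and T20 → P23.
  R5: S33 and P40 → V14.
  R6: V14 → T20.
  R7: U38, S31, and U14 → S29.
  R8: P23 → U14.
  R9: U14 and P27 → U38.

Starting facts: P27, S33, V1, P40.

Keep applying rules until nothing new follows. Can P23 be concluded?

No

P23 would need V1, S29, and T20 (R4), but S29 is never established.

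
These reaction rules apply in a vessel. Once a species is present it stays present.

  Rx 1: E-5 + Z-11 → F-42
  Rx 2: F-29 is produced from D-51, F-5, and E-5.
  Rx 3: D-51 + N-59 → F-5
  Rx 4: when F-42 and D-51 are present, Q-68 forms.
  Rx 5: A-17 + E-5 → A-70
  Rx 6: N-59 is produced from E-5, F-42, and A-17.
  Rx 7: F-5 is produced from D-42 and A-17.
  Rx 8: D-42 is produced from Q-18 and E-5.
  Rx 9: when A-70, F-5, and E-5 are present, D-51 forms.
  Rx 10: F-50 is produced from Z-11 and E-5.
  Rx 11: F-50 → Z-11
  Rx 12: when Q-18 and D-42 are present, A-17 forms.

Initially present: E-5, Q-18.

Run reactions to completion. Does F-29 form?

Yes

Q-18 and E-5 present → D-42 forms (Rx 8).
Q-18 and D-42 present → A-17 forms (Rx 12).
A-17 and E-5 present → A-70 forms (Rx 5).
D-42 and A-17 present → F-5 forms (Rx 7).
A-70, F-5, and E-5 present → D-51 forms (Rx 9).
D-51, F-5, and E-5 present → F-29 forms (Rx 2).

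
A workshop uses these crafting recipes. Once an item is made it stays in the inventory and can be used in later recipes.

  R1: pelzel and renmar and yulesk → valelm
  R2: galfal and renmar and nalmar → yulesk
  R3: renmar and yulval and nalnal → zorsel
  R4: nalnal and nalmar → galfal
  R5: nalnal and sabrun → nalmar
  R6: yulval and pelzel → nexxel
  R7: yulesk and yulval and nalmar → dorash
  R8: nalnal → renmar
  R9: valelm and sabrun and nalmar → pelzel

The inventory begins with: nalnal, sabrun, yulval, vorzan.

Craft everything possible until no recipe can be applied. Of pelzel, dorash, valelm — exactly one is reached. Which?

dorash

Using R5, nalnal and sabrun make nalmar.
Using R8, nalnal makes renmar.
Using R4, nalnal and nalmar make galfal.
galfal and renmar and nalmar → yulesk (R2).
yulesk and yulval and nalmar → dorash (R7).
valelm would need pelzel, renmar, and yulesk (R1), but pelzel is never obtained. pelzel would need valelm, sabrun, and nalmar (R9), but valelm is never obtained.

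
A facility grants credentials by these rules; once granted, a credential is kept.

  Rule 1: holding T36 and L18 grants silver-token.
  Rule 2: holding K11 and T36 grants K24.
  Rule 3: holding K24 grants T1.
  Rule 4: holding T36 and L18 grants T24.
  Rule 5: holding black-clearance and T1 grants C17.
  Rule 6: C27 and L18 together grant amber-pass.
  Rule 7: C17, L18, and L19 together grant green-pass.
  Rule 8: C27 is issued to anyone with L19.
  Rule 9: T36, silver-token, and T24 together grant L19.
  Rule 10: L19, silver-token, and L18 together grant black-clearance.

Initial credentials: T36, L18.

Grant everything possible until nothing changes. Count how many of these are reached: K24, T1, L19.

1

Holding T36 and L18 grants T24 (Rule 4).
Holding T36 and L18 grants silver-token (Rule 1).
Holding T36, silver-token, and T24 grants L19 (Rule 9).
K24 would need K11 and T36 (Rule 2), but K11 is never granted.
T1 would need K24 (Rule 3), but K24 is never granted.
L19: reached.
Reached: L19 — 1 of the 3.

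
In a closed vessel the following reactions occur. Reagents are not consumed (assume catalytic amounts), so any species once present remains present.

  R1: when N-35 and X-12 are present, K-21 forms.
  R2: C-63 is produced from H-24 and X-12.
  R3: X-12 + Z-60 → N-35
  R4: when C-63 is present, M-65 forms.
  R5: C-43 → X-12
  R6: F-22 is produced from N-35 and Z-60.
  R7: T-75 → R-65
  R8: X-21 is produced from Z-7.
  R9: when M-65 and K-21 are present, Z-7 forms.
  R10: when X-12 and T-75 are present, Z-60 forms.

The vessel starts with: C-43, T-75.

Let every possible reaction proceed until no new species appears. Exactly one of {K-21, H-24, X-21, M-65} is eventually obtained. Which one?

K-21

C-43 present → X-12 forms (R5).
X-12 and T-75 present → Z-60 forms (R10).
X-12 and Z-60 present → N-35 forms (R3).
N-35 and X-12 present → K-21 forms (R1).
M-65 would need C-63 (R4), but C-63 never forms. X-21 would need Z-7 (R8), but Z-7 never forms. No rule produces H-24, and it is not given.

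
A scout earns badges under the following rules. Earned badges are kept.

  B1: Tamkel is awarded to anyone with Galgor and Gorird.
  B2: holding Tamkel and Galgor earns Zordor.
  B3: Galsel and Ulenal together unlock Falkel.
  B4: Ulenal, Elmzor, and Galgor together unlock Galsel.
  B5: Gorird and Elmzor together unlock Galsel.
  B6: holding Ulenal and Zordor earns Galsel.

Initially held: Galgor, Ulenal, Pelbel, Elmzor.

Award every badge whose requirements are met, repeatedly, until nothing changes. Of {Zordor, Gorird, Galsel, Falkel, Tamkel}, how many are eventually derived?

2

With Ulenal, Elmzor, and Galgor, Galsel is earned (B4).
With Galsel and Ulenal, Falkel is earned (B3).
Zordor would need Tamkel and Galgor (B2), but Tamkel is never earned.
No rule produces Gorird, and it is not given.
Galsel: reached.
Falkel: reached.
Tamkel would need Galgor and Gorird (B1), but Gorird is never earned.
Reached: Galsel and Falkel — 2 of the 5.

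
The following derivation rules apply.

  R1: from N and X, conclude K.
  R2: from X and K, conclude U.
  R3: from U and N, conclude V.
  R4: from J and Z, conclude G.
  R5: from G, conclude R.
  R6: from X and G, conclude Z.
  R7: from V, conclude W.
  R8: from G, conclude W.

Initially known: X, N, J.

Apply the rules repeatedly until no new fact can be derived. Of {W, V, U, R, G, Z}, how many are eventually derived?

From N and X, R1 gives K.
From X and K, R2 gives U.
From U and N, R3 gives V.
From V, R7 gives W.
W: reached.
V: reached.
U: reached.
R would need G (R5), but G is never established.
G would need J and Z (R4), but Z is never established.
Z would need X and G (R6), but G is never established.
Reached: W, V, and U — 3 of the 6.

3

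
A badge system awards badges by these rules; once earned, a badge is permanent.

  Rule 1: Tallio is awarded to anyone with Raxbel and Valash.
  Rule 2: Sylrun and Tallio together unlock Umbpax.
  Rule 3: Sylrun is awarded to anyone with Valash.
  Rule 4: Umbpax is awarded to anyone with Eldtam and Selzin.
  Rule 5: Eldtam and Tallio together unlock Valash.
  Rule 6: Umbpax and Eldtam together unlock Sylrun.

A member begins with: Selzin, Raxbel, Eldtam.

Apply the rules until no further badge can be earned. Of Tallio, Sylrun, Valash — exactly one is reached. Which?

Sylrun

With Eldtam and Selzin, Umbpax is earned (Rule 4).
With Umbpax and Eldtam, Sylrun is earned (Rule 6).
Valash would need Eldtam and Tallio (Rule 5), but Tallio is never earned. Tallio would need Raxbel and Valash (Rule 1), but Valash is never earned.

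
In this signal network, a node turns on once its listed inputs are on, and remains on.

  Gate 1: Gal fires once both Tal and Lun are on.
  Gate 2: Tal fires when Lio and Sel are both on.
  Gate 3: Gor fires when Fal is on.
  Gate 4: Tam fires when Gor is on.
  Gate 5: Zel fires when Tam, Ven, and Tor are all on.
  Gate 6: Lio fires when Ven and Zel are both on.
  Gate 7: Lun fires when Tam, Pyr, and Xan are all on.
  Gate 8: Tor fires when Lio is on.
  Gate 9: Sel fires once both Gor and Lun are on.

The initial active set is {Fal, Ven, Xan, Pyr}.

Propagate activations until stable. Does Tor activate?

Tor would need Lio (Gate 8), but Lio never turns on.

No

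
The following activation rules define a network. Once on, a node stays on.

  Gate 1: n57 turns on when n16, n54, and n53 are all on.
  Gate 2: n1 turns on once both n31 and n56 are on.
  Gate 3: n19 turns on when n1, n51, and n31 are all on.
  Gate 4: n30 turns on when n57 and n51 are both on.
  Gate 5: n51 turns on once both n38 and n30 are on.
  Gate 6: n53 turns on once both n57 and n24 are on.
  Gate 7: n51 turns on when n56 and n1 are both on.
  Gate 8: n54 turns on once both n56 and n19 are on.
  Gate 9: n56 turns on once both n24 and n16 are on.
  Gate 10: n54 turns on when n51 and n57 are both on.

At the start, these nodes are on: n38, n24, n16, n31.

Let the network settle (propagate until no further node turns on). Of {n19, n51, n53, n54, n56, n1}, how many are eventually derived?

5

Gate 9: n24 and n16 on → n56 on.
n31 and n56 are on, so n1 turns on (Gate 2).
n56 and n1 are on, so n51 turns on (Gate 7).
n1, n51, and n31 are on, so n19 turns on (Gate 3).
n56 and n19 are on, so n54 turns on (Gate 8).
n19: reached.
n51: reached.
n53 would need n57 and n24 (Gate 6), but n57 never turns on.
n54: reached.
n56: reached.
n1: reached.
Reached: n19, n51, n54, n56, and n1 — 5 of the 6.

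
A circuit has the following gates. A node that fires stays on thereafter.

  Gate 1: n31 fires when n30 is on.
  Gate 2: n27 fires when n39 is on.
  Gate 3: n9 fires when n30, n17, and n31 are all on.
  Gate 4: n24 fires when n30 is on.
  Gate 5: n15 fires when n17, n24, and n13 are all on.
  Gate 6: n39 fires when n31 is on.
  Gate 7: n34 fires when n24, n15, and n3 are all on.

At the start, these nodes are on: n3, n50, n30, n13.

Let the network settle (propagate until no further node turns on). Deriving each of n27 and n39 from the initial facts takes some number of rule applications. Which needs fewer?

n39: n30 is on, so n31 fires (Gate 1). n31 is on, so n39 fires (Gate 6). [2 rule applications]
n27: Gate 1: n30 on → n31 on. n31 is on, so n39 fires (Gate 6). n39 is on, so n27 fires (Gate 2). [3 rule applications]
n39 needs fewer.

n39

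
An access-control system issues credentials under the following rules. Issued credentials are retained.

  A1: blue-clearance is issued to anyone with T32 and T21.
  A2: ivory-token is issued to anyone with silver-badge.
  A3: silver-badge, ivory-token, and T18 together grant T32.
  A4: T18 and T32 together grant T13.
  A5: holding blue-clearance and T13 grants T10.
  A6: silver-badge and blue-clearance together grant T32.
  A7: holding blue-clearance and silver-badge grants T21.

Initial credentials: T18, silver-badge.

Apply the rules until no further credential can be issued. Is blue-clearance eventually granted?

blue-clearance would need T32 and T21 (A1), but T21 is never granted.

No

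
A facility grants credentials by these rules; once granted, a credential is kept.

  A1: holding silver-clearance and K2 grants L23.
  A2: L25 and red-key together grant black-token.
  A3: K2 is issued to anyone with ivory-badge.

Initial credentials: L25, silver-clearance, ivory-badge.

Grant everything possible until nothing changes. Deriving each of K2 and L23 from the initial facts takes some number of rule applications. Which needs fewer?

K2

K2: Holding ivory-badge grants K2 (A3). [1 rule application]
L23: Holding ivory-badge grants K2 (A3). Holding silver-clearance and K2 grants L23 (A1). [2 rule applications]
K2 needs fewer.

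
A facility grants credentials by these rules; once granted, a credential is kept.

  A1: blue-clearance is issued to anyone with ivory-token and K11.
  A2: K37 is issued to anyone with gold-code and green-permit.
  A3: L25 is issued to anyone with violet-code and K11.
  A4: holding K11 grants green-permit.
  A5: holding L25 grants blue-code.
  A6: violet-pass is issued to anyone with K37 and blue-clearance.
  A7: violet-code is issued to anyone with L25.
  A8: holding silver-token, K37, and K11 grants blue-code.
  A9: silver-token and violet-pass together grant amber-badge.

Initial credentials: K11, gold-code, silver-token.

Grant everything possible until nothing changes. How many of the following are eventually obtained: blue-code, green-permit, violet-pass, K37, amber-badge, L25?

Holding K11 grants green-permit (A4).
Holding gold-code and green-permit grants K37 (A2).
Holding silver-token, K37, and K11 grants blue-code (A8).
blue-code: reached.
green-permit: reached.
violet-pass would need K37 and blue-clearance (A6), but blue-clearance is never granted.
K37: reached.
amber-badge would need silver-token and violet-pass (A9), but violet-pass is never granted.
L25 would need violet-code and K11 (A3), but violet-code is never granted.
Reached: blue-code, green-permit, and K37 — 3 of the 6.

3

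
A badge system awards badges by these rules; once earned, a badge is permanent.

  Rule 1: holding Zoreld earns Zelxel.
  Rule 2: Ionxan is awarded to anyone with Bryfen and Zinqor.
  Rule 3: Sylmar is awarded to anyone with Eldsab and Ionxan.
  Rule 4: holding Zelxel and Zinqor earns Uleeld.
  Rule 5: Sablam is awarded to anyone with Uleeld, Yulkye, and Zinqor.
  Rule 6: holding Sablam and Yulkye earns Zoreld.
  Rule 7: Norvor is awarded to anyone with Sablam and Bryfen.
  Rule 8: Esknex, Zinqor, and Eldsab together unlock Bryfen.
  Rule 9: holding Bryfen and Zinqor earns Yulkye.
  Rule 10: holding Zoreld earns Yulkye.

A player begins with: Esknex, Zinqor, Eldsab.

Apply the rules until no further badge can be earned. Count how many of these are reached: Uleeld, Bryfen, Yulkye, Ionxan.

With Esknex, Zinqor, and Eldsab, Bryfen is earned (Rule 8).
With Bryfen and Zinqor, Ionxan is earned (Rule 2).
With Bryfen and Zinqor, Yulkye is earned (Rule 9).
Uleeld would need Zelxel and Zinqor (Rule 4), but Zelxel is never earned.
Bryfen: reached.
Yulkye: reached.
Ionxan: reached.
Reached: Bryfen, Yulkye, and Ionxan — 3 of the 4.

3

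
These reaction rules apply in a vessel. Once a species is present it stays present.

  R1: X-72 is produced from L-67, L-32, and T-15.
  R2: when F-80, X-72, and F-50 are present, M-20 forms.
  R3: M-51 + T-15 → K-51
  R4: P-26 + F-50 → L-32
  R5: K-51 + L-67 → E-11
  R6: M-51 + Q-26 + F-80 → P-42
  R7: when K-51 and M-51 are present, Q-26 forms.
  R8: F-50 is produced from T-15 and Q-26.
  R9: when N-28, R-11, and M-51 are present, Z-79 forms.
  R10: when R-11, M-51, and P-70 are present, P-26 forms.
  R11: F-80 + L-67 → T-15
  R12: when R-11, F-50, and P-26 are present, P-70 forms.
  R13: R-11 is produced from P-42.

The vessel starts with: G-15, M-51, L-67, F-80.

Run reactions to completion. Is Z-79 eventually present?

Z-79 would need N-28, R-11, and M-51 (R9), but N-28 never forms.

No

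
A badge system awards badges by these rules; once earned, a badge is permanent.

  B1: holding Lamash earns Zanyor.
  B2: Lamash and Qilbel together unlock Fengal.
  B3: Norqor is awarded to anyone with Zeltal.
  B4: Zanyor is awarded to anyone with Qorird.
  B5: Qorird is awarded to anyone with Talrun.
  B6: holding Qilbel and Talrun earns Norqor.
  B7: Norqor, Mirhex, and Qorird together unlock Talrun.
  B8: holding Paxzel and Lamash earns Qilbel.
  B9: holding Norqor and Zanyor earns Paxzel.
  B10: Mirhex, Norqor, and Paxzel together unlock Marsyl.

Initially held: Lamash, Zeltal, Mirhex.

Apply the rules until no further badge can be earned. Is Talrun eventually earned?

Talrun would need Norqor, Mirhex, and Qorird (B7), but Qorird is never earned.

No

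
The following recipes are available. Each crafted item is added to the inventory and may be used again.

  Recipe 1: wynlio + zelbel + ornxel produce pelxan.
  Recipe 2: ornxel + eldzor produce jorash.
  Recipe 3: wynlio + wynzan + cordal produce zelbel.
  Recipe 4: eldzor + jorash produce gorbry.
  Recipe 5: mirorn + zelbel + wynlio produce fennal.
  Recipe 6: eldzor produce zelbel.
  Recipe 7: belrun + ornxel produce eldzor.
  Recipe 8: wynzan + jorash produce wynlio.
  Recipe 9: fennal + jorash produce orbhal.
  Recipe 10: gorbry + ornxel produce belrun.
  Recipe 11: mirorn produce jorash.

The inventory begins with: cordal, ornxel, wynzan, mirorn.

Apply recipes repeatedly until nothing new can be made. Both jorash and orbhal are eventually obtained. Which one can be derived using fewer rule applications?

jorash

jorash: mirorn → jorash (Recipe 11). [1 rule application]
orbhal: mirorn → jorash (Recipe 11). Using Recipe 8, wynzan and jorash make wynlio. Using Recipe 3, wynlio, wynzan, and cordal make zelbel. Using Recipe 5, mirorn, zelbel, and wynlio make fennal. fennal + jorash → orbhal (Recipe 9). [5 rule applications]
jorash needs fewer.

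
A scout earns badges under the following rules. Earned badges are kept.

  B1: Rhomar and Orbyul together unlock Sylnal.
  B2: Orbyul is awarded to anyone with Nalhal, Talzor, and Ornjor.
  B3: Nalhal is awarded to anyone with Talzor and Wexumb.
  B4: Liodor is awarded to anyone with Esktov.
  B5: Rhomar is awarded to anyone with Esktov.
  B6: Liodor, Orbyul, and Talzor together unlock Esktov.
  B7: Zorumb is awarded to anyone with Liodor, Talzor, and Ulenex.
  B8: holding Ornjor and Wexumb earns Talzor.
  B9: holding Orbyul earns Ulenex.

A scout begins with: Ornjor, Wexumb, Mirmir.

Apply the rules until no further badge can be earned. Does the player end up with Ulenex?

Yes

With Ornjor and Wexumb, Talzor is earned (B8).
With Talzor and Wexumb, Nalhal is earned (B3).
With Nalhal, Talzor, and Ornjor, Orbyul is earned (B2).
With Orbyul, Ulenex is earned (B9).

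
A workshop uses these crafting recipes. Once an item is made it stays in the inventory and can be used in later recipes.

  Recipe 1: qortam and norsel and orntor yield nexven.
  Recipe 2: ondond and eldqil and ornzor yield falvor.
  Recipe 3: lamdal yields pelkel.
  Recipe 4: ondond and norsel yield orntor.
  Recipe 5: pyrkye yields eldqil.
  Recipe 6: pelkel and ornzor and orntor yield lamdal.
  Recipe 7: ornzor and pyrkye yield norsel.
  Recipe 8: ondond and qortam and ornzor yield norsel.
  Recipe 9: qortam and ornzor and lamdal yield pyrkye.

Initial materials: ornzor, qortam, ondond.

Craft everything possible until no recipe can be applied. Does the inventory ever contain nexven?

Yes

Using Recipe 8, ondond, qortam, and ornzor make norsel.
ondond and norsel → orntor (Recipe 4).
qortam and norsel and orntor → nexven (Recipe 1).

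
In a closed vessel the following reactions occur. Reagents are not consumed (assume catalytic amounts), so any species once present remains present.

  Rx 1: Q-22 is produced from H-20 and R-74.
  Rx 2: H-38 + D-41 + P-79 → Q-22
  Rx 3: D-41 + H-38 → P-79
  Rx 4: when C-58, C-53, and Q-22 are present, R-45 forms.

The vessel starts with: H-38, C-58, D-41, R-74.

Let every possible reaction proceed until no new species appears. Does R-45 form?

No

R-45 would need C-58, C-53, and Q-22 (Rx 4), but C-53 never forms.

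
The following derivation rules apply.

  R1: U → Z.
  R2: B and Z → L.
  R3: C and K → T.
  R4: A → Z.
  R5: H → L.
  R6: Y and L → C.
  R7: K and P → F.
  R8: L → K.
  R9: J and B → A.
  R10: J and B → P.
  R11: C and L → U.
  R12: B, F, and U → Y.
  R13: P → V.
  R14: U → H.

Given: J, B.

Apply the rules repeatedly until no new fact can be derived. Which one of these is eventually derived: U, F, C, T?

F

From J and B, R9 gives A.
From J and B, R10 gives P.
From A, R4 gives Z.
B and Z hold, so L follows (R2).
From L, R8 gives K.
From K and P, R7 gives F.
T would need C and K (R3), but C is never established. U would need C and L (R11), but C is never established. C would need Y and L (R6), but Y is never established.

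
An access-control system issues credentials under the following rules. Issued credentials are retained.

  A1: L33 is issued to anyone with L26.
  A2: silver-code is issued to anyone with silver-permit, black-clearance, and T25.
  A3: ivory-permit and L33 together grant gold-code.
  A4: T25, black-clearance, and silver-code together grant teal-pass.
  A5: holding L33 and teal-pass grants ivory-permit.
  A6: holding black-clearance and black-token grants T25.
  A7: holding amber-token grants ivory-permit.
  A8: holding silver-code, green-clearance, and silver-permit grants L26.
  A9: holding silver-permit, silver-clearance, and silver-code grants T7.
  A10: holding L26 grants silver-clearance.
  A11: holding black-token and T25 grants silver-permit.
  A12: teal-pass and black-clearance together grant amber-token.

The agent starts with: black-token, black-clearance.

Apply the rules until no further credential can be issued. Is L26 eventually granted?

No

L26 would need silver-code, green-clearance, and silver-permit (A8), but green-clearance is never granted.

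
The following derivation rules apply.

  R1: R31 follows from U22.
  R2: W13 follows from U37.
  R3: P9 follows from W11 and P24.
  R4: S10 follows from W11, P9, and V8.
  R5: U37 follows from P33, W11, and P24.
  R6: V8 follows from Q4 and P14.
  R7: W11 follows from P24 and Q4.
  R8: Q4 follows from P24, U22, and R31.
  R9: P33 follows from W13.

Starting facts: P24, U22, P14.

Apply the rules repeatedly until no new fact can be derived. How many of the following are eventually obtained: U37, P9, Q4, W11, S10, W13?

From U22, R1 gives R31.
From P24, U22, and R31, R8 gives Q4.
From Q4 and P14, R6 gives V8.
P24 and Q4 hold, so W11 follows (R7).
W11 and P24 hold, so P9 follows (R3).
W11, P9, and V8 hold, so S10 follows (R4).
U37 would need P33, W11, and P24 (R5), but P33 is never established.
P9: reached.
Q4: reached.
W11: reached.
S10: reached.
W13 would need U37 (R2), but U37 is never established.
Reached: P9, Q4, W11, and S10 — 4 of the 6.

4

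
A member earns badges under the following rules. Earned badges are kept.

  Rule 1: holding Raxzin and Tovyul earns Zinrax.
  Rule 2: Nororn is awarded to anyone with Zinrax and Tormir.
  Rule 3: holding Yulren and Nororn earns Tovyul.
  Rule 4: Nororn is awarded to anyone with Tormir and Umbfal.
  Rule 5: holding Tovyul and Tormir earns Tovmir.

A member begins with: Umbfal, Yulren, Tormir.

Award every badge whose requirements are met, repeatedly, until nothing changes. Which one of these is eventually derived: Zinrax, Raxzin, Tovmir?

Tovmir

With Tormir and Umbfal, Nororn is earned (Rule 4).
With Yulren and Nororn, Tovyul is earned (Rule 3).
With Tovyul and Tormir, Tovmir is earned (Rule 5).
No rule produces Raxzin, and it is not given. Zinrax would need Raxzin and Tovyul (Rule 1), but Raxzin is never earned.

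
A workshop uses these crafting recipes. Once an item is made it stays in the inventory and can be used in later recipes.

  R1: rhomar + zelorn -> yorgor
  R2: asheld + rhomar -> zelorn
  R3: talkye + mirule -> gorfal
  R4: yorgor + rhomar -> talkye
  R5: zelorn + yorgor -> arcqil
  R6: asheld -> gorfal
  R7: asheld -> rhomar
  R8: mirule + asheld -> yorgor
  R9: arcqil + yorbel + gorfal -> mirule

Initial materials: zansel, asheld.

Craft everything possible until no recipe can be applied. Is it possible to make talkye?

Using R7, asheld makes rhomar.
Using R2, asheld and rhomar make zelorn.
Using R1, rhomar and zelorn make yorgor.
yorgor + rhomar -> talkye (R4).

Yes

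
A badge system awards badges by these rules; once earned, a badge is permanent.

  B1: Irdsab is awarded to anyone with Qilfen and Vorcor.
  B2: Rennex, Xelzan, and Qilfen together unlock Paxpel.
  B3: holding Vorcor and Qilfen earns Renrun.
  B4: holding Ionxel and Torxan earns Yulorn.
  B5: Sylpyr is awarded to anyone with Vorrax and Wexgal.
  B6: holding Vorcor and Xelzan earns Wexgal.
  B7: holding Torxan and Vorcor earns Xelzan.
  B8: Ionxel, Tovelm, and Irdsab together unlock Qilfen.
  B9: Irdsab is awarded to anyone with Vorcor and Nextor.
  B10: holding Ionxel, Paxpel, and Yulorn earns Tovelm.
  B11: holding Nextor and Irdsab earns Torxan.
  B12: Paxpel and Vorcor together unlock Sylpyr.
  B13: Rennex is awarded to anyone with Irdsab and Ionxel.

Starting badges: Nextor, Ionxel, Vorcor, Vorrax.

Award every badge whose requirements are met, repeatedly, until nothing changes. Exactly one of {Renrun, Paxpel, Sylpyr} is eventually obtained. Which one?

With Vorcor and Nextor, Irdsab is earned (B9).
With Nextor and Irdsab, Torxan is earned (B11).
With Torxan and Vorcor, Xelzan is earned (B7).
With Vorcor and Xelzan, Wexgal is earned (B6).
With Vorrax and Wexgal, Sylpyr is earned (B5).
Renrun would need Vorcor and Qilfen (B3), but Qilfen is never earned. Paxpel would need Rennex, Xelzan, and Qilfen (B2), but Qilfen is never earned.

Sylpyr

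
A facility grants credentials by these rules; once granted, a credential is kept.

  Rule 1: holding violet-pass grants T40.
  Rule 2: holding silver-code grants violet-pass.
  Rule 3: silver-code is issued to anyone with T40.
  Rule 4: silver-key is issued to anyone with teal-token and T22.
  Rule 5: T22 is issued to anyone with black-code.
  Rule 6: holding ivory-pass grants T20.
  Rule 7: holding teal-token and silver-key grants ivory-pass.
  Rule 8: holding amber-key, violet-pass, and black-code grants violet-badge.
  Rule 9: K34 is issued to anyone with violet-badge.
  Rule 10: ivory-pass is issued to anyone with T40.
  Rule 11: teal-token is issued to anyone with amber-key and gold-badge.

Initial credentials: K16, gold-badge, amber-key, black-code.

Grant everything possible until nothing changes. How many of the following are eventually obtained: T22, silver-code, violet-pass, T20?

2

Holding black-code grants T22 (Rule 5).
Holding amber-key and gold-badge grants teal-token (Rule 11).
Holding teal-token and T22 grants silver-key (Rule 4).
Holding teal-token and silver-key grants ivory-pass (Rule 7).
Holding ivory-pass grants T20 (Rule 6).
T22: reached.
silver-code would need T40 (Rule 3), but T40 is never granted.
violet-pass would need silver-code (Rule 2), but silver-code is never granted.
T20: reached.
Reached: T22 and T20 — 2 of the 4.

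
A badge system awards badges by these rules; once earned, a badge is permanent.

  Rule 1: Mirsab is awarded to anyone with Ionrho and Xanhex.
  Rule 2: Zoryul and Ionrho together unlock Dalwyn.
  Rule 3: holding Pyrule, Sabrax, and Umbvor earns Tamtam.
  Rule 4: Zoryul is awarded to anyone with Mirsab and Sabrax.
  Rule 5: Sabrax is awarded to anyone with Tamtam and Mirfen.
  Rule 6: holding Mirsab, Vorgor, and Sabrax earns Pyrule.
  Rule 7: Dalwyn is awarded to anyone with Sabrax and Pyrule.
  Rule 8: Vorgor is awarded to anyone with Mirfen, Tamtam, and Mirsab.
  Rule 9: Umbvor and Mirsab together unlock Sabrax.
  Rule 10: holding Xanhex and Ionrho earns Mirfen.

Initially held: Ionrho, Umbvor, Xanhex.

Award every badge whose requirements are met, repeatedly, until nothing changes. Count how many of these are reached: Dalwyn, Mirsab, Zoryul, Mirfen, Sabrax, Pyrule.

With Ionrho and Xanhex, Mirsab is earned (Rule 1).
With Xanhex and Ionrho, Mirfen is earned (Rule 10).
With Umbvor and Mirsab, Sabrax is earned (Rule 9).
With Mirsab and Sabrax, Zoryul is earned (Rule 4).
With Zoryul and Ionrho, Dalwyn is earned (Rule 2).
Dalwyn: reached.
Mirsab: reached.
Zoryul: reached.
Mirfen: reached.
Sabrax: reached.
Pyrule would need Mirsab, Vorgor, and Sabrax (Rule 6), but Vorgor is never earned.
Reached: Dalwyn, Mirsab, Zoryul, Mirfen, and Sabrax — 5 of the 6.

5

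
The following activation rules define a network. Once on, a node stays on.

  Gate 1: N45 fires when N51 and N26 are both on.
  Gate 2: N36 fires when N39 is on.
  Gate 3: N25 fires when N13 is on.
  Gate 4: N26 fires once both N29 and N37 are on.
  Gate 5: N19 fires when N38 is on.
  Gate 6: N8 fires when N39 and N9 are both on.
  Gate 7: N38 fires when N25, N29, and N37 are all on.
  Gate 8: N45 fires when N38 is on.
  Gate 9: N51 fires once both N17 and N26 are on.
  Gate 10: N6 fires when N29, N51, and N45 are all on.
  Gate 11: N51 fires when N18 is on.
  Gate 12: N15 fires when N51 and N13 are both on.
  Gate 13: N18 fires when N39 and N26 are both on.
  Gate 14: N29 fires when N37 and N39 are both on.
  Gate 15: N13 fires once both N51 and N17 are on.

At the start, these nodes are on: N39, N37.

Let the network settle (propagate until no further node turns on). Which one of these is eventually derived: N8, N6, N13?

N6

N37 and N39 are on, so N29 fires (Gate 14).
N29 and N37 are on, so N26 fires (Gate 4).
N39 and N26 are on, so N18 fires (Gate 13).
N18 is on, so N51 fires (Gate 11).
Gate 1: N51 and N26 on → N45 on.
Gate 10: N29, N51, and N45 on → N6 on.
N8 would need N39 and N9 (Gate 6), but N9 never turns on. N13 would need N51 and N17 (Gate 15), but N17 never turns on.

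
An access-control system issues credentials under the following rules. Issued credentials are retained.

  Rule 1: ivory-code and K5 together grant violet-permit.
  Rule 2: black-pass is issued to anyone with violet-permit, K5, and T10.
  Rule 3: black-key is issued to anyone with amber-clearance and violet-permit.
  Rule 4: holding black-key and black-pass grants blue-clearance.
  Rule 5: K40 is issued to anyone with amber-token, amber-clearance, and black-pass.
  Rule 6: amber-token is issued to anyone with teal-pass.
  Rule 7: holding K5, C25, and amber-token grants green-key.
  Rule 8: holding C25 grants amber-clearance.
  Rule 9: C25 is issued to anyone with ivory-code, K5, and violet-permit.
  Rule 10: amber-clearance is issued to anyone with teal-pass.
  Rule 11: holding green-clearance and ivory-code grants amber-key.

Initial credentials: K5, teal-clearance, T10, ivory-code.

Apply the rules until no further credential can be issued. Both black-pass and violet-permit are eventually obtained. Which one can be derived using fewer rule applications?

violet-permit

violet-permit: Holding ivory-code and K5 grants violet-permit (Rule 1). [1 rule application]
black-pass: Holding ivory-code and K5 grants violet-permit (Rule 1). Holding violet-permit, K5, and T10 grants black-pass (Rule 2). [2 rule applications]
violet-permit needs fewer.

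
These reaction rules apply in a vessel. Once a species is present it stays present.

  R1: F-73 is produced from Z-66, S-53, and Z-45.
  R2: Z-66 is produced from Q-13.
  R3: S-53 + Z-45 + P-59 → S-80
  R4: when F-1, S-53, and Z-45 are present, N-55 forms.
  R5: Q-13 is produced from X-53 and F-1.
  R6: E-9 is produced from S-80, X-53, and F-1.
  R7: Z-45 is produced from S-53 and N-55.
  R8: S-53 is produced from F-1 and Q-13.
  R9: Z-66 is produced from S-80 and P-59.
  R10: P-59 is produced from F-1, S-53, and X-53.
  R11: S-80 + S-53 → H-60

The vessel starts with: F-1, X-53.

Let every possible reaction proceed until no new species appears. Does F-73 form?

F-73 would need Z-66, S-53, and Z-45 (R1), but Z-45 never forms.

No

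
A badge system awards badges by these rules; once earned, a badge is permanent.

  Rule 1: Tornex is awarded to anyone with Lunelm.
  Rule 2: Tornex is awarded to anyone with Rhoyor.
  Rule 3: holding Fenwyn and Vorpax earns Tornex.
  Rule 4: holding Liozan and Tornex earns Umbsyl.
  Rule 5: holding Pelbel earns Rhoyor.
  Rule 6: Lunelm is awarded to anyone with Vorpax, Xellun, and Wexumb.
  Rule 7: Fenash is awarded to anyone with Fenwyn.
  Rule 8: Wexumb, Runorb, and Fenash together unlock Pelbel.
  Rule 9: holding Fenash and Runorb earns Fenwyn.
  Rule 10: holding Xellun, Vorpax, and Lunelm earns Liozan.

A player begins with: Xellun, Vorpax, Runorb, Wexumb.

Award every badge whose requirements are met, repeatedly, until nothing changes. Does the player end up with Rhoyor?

No

Rhoyor would need Pelbel (Rule 5), but Pelbel is never earned.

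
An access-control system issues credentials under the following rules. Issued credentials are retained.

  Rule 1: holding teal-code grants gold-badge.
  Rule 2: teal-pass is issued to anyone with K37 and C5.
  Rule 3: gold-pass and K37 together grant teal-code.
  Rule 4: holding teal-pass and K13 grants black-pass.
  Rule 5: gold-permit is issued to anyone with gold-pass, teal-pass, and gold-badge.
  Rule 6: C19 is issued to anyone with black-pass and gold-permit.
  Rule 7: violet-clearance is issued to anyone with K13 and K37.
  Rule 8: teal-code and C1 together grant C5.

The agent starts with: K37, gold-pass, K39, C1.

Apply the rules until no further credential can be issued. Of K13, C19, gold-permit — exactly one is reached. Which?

Holding gold-pass and K37 grants teal-code (Rule 3).
Holding teal-code and C1 grants C5 (Rule 8).
Holding teal-code grants gold-badge (Rule 1).
Holding K37 and C5 grants teal-pass (Rule 2).
Holding gold-pass, teal-pass, and gold-badge grants gold-permit (Rule 5).
No rule produces K13, and it is not given. C19 would need black-pass and gold-permit (Rule 6), but black-pass is never granted.

gold-permit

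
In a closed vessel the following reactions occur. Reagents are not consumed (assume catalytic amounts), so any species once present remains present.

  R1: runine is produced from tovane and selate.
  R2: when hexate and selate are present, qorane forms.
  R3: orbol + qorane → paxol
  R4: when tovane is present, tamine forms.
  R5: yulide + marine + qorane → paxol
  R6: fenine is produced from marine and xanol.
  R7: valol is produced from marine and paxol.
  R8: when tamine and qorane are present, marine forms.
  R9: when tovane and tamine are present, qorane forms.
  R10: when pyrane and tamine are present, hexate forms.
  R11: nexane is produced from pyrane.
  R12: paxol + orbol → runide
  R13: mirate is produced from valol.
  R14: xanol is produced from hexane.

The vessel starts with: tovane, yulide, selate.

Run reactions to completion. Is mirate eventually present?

tovane present → tamine forms (R4).
tovane and tamine present → qorane forms (R9).
tamine and qorane present → marine forms (R8).
yulide, marine, and qorane present → paxol forms (R5).
marine and paxol present → valol forms (R7).
valol present → mirate forms (R13).

Yes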